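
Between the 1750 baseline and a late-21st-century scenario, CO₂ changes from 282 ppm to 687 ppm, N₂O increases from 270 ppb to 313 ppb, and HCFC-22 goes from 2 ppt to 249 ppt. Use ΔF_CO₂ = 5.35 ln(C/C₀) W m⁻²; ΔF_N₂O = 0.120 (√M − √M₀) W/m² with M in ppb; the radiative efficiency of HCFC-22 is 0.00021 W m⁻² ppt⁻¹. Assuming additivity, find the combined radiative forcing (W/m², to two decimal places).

CO₂: 5.35 × ln(687/282) = 5.35 × ln(2.43617) = 5.35 × 0.89043 = 4.7638 W/m².
N₂O: 0.120 × (√313 − √270) = 0.120 × (17.6918 − 16.4317) = 0.120 × 1.2601 = 0.1512 W/m².
HCFC-22: ΔF = 0.00021 × (249 − 2) = 0.00021 × 247 = 0.0519 W/m².
Total ΔF = 4.7638 + 0.1512 + 0.0519 = 4.9669 W/m².

ΔF = 4.97 W/m²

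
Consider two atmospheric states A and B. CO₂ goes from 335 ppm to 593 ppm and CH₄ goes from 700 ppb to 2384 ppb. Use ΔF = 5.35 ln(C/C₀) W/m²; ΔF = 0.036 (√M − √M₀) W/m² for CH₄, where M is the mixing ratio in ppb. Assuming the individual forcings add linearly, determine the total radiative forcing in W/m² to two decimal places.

ΔF = 3.86 W/m²

CO₂: 5.35 × ln(593/335) = 5.35 × ln(1.77015) = 5.35 × 0.57106 = 3.0552 W/m².
CH₄: 0.036 × (√2384 − √700) = 0.036 × (48.8262 − 26.4575) = 0.036 × 22.3687 = 0.8053 W/m².
Total ΔF = 3.0552 + 0.8053 = 3.8605 W/m².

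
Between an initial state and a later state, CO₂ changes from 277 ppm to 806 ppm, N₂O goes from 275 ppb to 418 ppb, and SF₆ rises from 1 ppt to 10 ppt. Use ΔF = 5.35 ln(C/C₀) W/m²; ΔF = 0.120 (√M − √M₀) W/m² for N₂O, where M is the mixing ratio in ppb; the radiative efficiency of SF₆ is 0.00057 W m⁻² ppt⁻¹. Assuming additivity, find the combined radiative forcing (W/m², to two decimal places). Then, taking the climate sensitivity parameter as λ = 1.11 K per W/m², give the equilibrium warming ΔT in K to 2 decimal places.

ΔF = 6.18 W/m²; ΔT = 6.86 K

CO₂: 5.35 × ln(806/277) = 5.35 × ln(2.90975) = 5.35 × 1.06807 = 5.7142 W/m².
N₂O: 0.120 × (√418 − √275) = 0.120 × (20.4450 − 16.5831) = 0.120 × 3.8619 = 0.4634 W/m².
SF₆: ΔF = 0.00057 × (10 − 1) = 0.00057 × 9 = 0.0051 W/m².
Total ΔF = 5.7142 + 0.4634 + 0.0051 = 6.1827 W/m².
ΔT = λ ΔF = 1.11 × 6.18 = 6.8598 K.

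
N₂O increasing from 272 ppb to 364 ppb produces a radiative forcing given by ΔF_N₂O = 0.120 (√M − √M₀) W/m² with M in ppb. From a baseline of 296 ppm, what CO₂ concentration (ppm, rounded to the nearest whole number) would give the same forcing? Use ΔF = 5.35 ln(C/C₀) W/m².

N₂O forcing: 0.120 × (√364 − √272) = 0.120 × (19.0788 − 16.4924) = 0.120 × 2.5864 = 0.31037 W/m².
Set 5.35 ln(C/296) = 0.31037: ln(C/296) = 0.31037/5.35 = 0.05801, so C = 296 × e^0.05801 = 296 × 1.05973 = 313.68 ppm.

C ≈ 314 ppm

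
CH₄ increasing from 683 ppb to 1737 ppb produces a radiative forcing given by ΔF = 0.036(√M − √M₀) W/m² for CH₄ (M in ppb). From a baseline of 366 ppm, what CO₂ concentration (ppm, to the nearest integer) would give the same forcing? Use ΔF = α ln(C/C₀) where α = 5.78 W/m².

CH₄ forcing: 0.036 × (√1737 − √683) = 0.036 × (41.6773 − 26.1343) = 0.036 × 15.5430 = 0.55955 W/m².
Set 5.78 ln(C/366) = 0.55955: ln(C/366) = 0.55955/5.78 = 0.09681, so C = 366 × e^0.09681 = 366 × 1.10165 = 403.20 ppm.

C ≈ 403 ppm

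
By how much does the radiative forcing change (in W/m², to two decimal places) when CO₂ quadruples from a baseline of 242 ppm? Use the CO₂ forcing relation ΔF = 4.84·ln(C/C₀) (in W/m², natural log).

Because the forcing depends only on the ratio C/C₀, the initial concentration does not enter.
ΔF = 4.84 × ln(4) = 4.84 × 1.38629 = 6.7096 W/m².

ΔF = 6.71 W/m²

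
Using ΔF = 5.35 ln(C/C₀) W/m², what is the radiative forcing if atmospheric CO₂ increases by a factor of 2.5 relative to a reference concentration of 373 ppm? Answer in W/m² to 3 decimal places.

ΔF = 4.902 W/m²

Because the forcing depends only on the ratio C/C₀, the initial concentration does not enter.
ΔF = 5.35 × ln(2.5) = 5.35 × 0.91629 = 4.9022 W/m².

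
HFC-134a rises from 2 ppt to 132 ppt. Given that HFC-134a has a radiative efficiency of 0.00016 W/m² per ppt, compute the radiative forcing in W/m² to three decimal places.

HFC-134a: ΔF = 0.00016 × (132 − 2) = 0.00016 × 130 = 0.0208 W/m².

ΔF = 0.021 W/m²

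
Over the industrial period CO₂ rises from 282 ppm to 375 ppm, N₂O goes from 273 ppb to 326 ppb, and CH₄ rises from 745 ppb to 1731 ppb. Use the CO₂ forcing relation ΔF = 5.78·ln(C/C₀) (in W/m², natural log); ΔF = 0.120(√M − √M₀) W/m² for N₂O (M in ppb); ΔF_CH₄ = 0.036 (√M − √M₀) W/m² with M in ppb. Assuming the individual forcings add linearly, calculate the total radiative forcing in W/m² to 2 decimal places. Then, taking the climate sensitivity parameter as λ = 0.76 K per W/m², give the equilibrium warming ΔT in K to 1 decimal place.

CO₂: 5.78 × ln(375/282) = 5.78 × ln(1.32979) = 5.78 × 0.28502 = 1.6474 W/m².
N₂O: 0.120 × (√326 − √273) = 0.120 × (18.0555 − 16.5227) = 0.120 × 1.5328 = 0.1839 W/m².
CH₄: 0.036 × (√1731 − √745) = 0.036 × (41.6053 − 27.2947) = 0.036 × 14.3106 = 0.5152 W/m².
Total ΔF = 1.6474 + 0.1839 + 0.5152 = 2.3465 W/m².
ΔT = λ ΔF = 0.76 × 2.35 = 1.7860 K.

ΔF = 2.35 W/m²; ΔT = 1.8 K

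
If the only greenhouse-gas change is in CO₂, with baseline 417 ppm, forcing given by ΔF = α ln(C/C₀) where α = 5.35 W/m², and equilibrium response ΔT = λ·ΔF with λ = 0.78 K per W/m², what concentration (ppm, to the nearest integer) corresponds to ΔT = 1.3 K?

Required forcing: ΔF = ΔT/λ = 1.3/0.78 = 1.6667 W/m².
Then ln(C/417) = ΔF/5.35 = 1.6667/5.35 = 0.31153.
So C = 417 × e^0.31153 = 417 × 1.36551 = 569.42 ppm.

C ≈ 569 ppm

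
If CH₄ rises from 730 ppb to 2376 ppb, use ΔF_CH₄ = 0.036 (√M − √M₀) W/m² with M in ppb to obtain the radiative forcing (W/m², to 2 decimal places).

CH₄: 0.036 × (√2376 − √730) = 0.036 × (48.7442 − 27.0185) = 0.036 × 21.7257 = 0.7821 W/m².

ΔF = 0.78 W/m²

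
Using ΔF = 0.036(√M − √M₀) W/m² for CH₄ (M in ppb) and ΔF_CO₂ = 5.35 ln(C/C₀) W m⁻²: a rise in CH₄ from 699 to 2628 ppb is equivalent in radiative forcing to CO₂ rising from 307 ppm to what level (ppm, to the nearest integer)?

C ≈ 363 ppm

CH₄ forcing: 0.036 × (√2628 − √699) = 0.036 × (51.2640 − 26.4386) = 0.036 × 24.8254 = 0.89371 W/m².
Set 5.35 ln(C/307) = 0.89371: ln(C/307) = 0.89371/5.35 = 0.16705, so C = 307 × e^0.16705 = 307 × 1.18181 = 362.82 ppm.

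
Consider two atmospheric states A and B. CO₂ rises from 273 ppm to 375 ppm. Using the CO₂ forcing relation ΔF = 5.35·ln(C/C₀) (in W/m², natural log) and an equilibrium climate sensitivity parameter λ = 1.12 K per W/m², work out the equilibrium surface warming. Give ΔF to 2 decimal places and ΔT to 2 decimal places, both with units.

CO₂: 5.35 × ln(375/273) = 5.35 × ln(1.37363) = 5.35 × 0.31746 = 1.6984 W/m².
ΔT = λ ΔF = 1.12 × 1.70 = 1.9040 K.

ΔF = 1.70 W/m²; ΔT = 1.90 K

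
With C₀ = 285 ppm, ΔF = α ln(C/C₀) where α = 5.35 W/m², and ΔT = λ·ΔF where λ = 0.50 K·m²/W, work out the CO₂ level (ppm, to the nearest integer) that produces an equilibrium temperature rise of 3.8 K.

Required forcing: ΔF = ΔT/λ = 3.8/0.50 = 7.6000 W/m².
Then ln(C/285) = ΔF/5.35 = 7.6000/5.35 = 1.42056.
So C = 285 × e^1.42056 = 285 × 4.13944 = 1179.74 ppm.

C ≈ 1180 ppm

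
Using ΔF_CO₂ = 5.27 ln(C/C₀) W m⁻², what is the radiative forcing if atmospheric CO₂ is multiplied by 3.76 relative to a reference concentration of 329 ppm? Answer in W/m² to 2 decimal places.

ΔF = 6.98 W/m²

Because the forcing depends only on the ratio C/C₀, the initial concentration does not enter.
ΔF = 5.27 × ln(3.76) = 5.27 × 1.32442 = 6.9797 W/m².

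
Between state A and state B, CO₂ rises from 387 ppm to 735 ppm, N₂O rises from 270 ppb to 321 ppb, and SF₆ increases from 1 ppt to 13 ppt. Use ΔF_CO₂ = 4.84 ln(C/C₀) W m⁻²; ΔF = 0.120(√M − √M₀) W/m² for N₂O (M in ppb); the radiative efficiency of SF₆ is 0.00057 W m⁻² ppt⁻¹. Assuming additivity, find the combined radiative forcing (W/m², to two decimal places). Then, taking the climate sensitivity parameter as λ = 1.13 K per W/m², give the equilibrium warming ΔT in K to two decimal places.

ΔF = 3.29 W/m²; ΔT = 3.72 K

CO₂: 4.84 × ln(735/387) = 4.84 × ln(1.89922) = 4.84 × 0.64144 = 3.1046 W/m².
N₂O: 0.120 × (√321 − √270) = 0.120 × (17.9165 − 16.4317) = 0.120 × 1.4848 = 0.1782 W/m².
SF₆: ΔF = 0.00057 × (13 − 1) = 0.00057 × 12 = 0.0068 W/m².
Total ΔF = 3.1046 + 0.1782 + 0.0068 = 3.2896 W/m².
ΔT = λ ΔF = 1.13 × 3.29 = 3.7177 K.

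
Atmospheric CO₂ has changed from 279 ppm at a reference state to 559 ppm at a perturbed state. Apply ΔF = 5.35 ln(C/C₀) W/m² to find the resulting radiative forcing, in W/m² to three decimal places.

CO₂ absorption bands are partially saturated, so forcing scales with the logarithm of the concentration ratio.
CO₂: 5.35 × ln(559/279) = 5.35 × ln(2.00358) = 5.35 × 0.69494 = 3.7179 W/m².

ΔF = 3.718 W/m²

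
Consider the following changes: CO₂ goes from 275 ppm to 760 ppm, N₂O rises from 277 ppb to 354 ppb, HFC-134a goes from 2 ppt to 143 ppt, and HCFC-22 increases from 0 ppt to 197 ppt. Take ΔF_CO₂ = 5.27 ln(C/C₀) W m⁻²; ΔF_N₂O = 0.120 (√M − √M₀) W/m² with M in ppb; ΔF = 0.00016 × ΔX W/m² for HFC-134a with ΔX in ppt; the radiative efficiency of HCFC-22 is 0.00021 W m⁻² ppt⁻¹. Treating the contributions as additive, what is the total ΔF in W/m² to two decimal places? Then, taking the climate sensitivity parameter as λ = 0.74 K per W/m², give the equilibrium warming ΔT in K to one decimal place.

CO₂: 5.27 × ln(760/275) = 5.27 × ln(2.76364) = 5.27 × 1.01655 = 5.3572 W/m².
N₂O: 0.120 × (√354 − √277) = 0.120 × (18.8149 − 16.6433) = 0.120 × 2.1716 = 0.2606 W/m².
HFC-134a: ΔF = 0.00016 × (143 − 2) = 0.00016 × 141 = 0.0226 W/m².
HCFC-22: ΔF = 0.00021 × (197 − 0) = 0.00021 × 197 = 0.0414 W/m².
Total ΔF = 5.3572 + 0.2606 + 0.0226 + 0.0414 = 5.6818 W/m².
ΔT = λ ΔF = 0.74 × 5.68 = 4.2032 K.

ΔF = 5.68 W/m²; ΔT = 4.2 K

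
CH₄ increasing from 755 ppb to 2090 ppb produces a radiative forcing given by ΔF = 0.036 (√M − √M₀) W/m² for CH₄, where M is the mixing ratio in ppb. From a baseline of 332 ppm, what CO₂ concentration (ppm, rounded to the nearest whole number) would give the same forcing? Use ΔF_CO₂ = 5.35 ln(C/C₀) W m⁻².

CH₄ forcing: 0.036 × (√2090 − √755) = 0.036 × (45.7165 − 27.4773) = 0.036 × 18.2392 = 0.65661 W/m².
Set 5.35 ln(C/332) = 0.65661: ln(C/332) = 0.65661/5.35 = 0.12273, so C = 332 × e^0.12273 = 332 × 1.13058 = 375.35 ppm.

C ≈ 375 ppm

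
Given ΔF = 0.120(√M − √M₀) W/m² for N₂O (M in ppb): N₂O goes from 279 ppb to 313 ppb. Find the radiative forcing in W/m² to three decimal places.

N₂O: 0.120 × (√313 − √279) = 0.120 × (17.6918 − 16.7033) = 0.120 × 0.9885 = 0.1186 W/m².

ΔF = 0.119 W/m²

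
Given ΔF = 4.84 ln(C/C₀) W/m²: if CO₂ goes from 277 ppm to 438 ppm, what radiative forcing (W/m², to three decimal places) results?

ΔF = 2.218 W/m²

CO₂ absorption bands are partially saturated, so forcing scales with the logarithm of the concentration ratio.
CO₂: 4.84 × ln(438/277) = 4.84 × ln(1.58123) = 4.84 × 0.45820 = 2.2177 W/m².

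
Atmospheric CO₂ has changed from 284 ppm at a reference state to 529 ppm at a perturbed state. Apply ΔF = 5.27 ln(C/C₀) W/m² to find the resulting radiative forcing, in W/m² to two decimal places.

ΔF = 3.28 W/m²

CO₂ absorption bands are partially saturated, so forcing scales with the logarithm of the concentration ratio.
CO₂: 5.27 × ln(529/284) = 5.27 × ln(1.86268) = 5.27 × 0.62202 = 3.2780 W/m².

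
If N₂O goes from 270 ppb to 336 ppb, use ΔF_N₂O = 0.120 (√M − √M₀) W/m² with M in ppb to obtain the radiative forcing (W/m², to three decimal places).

ΔF = 0.228 W/m²

N₂O: 0.120 × (√336 − √270) = 0.120 × (18.3303 − 16.4317) = 0.120 × 1.8986 = 0.2278 W/m².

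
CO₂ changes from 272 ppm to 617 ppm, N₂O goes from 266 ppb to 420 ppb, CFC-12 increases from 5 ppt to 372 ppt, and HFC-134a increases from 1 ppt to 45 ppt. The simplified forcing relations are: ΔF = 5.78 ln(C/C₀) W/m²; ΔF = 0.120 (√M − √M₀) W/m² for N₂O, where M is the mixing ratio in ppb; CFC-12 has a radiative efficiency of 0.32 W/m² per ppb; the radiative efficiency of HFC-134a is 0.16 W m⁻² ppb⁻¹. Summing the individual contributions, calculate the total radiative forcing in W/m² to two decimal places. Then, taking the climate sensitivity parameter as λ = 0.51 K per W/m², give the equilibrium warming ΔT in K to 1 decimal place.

ΔF = 5.36 W/m²; ΔT = 2.7 K

CO₂: 5.78 × ln(617/272) = 5.78 × ln(2.26838) = 5.78 × 0.81907 = 4.7342 W/m².
N₂O: 0.120 × (√420 − √266) = 0.120 × (20.4939 − 16.3095) = 0.120 × 4.1844 = 0.5021 W/m².
CFC-12: Δ = 372 − 5 = 367 ppt = 0.367 ppb; ΔF = 0.32 × 0.367 = 0.1174 W/m².
HFC-134a: Δ = 45 − 1 = 44 ppt = 0.044 ppb; ΔF = 0.16 × 0.044 = 0.0070 W/m².
Total ΔF = 4.7342 + 0.5021 + 0.1174 + 0.0070 = 5.3607 W/m².
ΔT = λ ΔF = 0.51 × 5.36 = 2.7336 K.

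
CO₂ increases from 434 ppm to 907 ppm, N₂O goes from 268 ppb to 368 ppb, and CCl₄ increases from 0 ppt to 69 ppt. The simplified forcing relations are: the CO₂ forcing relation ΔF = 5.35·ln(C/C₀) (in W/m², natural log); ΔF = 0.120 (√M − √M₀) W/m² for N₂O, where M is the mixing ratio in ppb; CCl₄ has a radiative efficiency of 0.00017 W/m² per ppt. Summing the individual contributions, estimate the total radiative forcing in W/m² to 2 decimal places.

CO₂: 5.35 × ln(907/434) = 5.35 × ln(2.08986) = 5.35 × 0.73710 = 3.9435 W/m².
N₂O: 0.120 × (√368 − √268) = 0.120 × (19.1833 − 16.3707) = 0.120 × 2.8126 = 0.3375 W/m².
CCl₄: ΔF = 0.00017 × (69 − 0) = 0.00017 × 69 = 0.0117 W/m².
Total ΔF = 3.9435 + 0.3375 + 0.0117 = 4.2927 W/m².

ΔF = 4.29 W/m²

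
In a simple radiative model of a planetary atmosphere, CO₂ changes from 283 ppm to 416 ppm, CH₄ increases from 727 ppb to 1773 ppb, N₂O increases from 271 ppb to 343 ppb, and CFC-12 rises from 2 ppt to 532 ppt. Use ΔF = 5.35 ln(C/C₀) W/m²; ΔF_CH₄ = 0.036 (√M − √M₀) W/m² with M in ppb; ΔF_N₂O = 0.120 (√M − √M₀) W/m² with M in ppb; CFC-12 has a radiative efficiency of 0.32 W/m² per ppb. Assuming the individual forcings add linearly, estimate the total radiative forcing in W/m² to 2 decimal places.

CO₂: 5.35 × ln(416/283) = 5.35 × ln(1.46996) = 5.35 × 0.38524 = 2.0610 W/m².
CH₄: 0.036 × (√1773 − √727) = 0.036 × (42.1070 − 26.9629) = 0.036 × 15.1441 = 0.5452 W/m².
N₂O: 0.120 × (√343 − √271) = 0.120 × (18.5203 − 16.4621) = 0.120 × 2.0582 = 0.2470 W/m².
CFC-12: Δ = 532 − 2 = 530 ppt = 0.530 ppb; ΔF = 0.32 × 0.530 = 0.1696 W/m².
Total ΔF = 2.0610 + 0.5452 + 0.2470 + 0.1696 = 3.0228 W/m².

ΔF = 3.02 W/m²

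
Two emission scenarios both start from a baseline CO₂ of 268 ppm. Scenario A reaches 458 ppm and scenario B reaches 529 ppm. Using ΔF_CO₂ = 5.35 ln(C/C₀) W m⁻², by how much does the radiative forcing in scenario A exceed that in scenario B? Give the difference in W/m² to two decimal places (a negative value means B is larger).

ΔF_A = 5.35 ln(458/268) = 5.35 × 0.53588 = 2.8670 W/m².
ΔF_B = 5.35 ln(529/268) = 5.35 × 0.68000 = 3.6380 W/m².
Difference: 2.8670 − 3.6380 = -0.7710 W/m².

ΔF_A − ΔF_B = -0.77 W/m²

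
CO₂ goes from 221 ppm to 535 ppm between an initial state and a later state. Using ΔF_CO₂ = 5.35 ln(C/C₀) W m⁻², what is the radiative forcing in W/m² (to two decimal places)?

ΔF = 4.73 W/m²

CO₂: 5.35 × ln(535/221) = 5.35 × ln(2.42081) = 5.35 × 0.88410 = 4.7299 W/m².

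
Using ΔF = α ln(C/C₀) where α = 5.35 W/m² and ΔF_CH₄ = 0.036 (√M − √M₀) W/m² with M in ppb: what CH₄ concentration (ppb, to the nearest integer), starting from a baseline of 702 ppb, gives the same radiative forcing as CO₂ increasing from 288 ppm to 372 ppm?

CO₂ forcing: 5.35 × ln(372/288) = 5.35 × 0.255933 = 1.36924 W/m².
Set 0.036(√M − √702) = 1.36924: √M = 1.36924/0.036 + √702 = 38.0344 + 26.4953 = 64.5297.
M = (64.5297)² = 4164.08 ppb.

M ≈ 4164 ppb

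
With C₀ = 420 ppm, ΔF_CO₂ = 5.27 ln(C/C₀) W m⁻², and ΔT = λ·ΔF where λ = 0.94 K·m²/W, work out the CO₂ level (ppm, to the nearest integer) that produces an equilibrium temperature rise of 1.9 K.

C ≈ 616 ppm

Required forcing: ΔF = ΔT/λ = 1.9/0.94 = 2.0213 W/m².
Then ln(C/420) = ΔF/5.27 = 2.0213/5.27 = 0.38355.
So C = 420 × e^0.38355 = 420 × 1.46748 = 616.34 ppm.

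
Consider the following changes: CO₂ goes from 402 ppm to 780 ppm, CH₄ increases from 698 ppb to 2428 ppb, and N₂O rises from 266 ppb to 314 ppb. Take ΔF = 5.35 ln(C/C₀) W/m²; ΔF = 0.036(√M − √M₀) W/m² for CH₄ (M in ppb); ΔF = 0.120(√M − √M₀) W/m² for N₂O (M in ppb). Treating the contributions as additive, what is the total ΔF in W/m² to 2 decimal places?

ΔF = 4.54 W/m²

CO₂: 5.35 × ln(780/402) = 5.35 × ln(1.94030) = 5.35 × 0.66284 = 3.5462 W/m².
CH₄: 0.036 × (√2428 − √698) = 0.036 × (49.2747 − 26.4197) = 0.036 × 22.8550 = 0.8228 W/m².
N₂O: 0.120 × (√314 − √266) = 0.120 × (17.7200 − 16.3095) = 0.120 × 1.4105 = 0.1693 W/m².
Total ΔF = 3.5462 + 0.8228 + 0.1693 = 4.5383 W/m².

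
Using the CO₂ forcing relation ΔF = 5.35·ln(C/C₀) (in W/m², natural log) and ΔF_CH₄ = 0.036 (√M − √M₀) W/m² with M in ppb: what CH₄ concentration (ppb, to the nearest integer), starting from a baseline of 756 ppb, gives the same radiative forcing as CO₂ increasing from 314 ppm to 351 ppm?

CO₂ forcing: 5.35 × ln(351/314) = 5.35 × 0.111393 = 0.59595 W/m².
Set 0.036(√M − √756) = 0.59595: √M = 0.59595/0.036 + √756 = 16.5542 + 27.4955 = 44.0497.
M = (44.0497)² = 1940.38 ppb.

M ≈ 1940 ppb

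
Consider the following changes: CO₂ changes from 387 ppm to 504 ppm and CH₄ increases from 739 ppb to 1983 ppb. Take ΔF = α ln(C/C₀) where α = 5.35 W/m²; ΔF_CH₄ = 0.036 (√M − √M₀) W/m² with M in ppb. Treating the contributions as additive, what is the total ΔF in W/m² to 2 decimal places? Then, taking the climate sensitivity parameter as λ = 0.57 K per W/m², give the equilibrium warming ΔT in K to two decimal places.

CO₂: 5.35 × ln(504/387) = 5.35 × ln(1.30233) = 5.35 × 0.26415 = 1.4132 W/m².
CH₄: 0.036 × (√1983 − √739) = 0.036 × (44.5309 − 27.1846) = 0.036 × 17.3463 = 0.6245 W/m².
Total ΔF = 1.4132 + 0.6245 = 2.0377 W/m².
ΔT = λ ΔF = 0.57 × 2.04 = 1.1628 K.

ΔF = 2.04 W/m²; ΔT = 1.16 K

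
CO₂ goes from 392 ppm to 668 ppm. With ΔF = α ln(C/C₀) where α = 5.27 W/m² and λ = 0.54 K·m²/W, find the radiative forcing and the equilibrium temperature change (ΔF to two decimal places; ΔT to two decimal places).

ΔF = 2.81 W/m²; ΔT = 1.52 K

CO₂: 5.27 × ln(668/392) = 5.27 × ln(1.70408) = 5.27 × 0.53303 = 2.8091 W/m².
ΔT = λ ΔF = 0.54 × 2.81 = 1.5174 K.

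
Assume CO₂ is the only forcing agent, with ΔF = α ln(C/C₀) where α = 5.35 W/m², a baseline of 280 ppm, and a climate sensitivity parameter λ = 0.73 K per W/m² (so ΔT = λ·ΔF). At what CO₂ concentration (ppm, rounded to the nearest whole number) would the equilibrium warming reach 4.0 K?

C ≈ 780 ppm

Required forcing: ΔF = ΔT/λ = 4.0/0.73 = 5.4795 W/m².
Then ln(C/280) = ΔF/5.35 = 5.4795/5.35 = 1.02421.
So C = 280 × e^1.02421 = 280 × 2.78489 = 779.77 ppm.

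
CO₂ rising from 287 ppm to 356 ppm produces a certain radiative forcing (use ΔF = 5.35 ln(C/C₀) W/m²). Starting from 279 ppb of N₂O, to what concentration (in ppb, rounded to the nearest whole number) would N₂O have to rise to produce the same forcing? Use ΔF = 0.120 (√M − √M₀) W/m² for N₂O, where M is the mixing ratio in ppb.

M ≈ 692 ppb

CO₂ forcing: 5.35 × ln(356/287) = 5.35 × 0.215449 = 1.15265 W/m².
Set 0.120(√M − √279) = 1.15265: √M = 1.15265/0.120 + √279 = 9.6054 + 16.7033 = 26.3087.
M = (26.3087)² = 692.15 ppb.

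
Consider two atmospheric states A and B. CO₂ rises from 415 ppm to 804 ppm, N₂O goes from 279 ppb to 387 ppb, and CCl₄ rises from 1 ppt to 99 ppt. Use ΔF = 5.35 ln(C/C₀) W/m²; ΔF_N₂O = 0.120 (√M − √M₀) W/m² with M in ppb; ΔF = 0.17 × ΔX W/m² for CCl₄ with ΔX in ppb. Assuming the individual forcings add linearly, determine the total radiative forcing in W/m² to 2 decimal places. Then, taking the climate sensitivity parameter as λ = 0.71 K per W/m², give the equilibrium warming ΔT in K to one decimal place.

ΔF = 3.91 W/m²; ΔT = 2.8 K

CO₂: 5.35 × ln(804/415) = 5.35 × ln(1.93735) = 5.35 × 0.66132 = 3.5381 W/m².
N₂O: 0.120 × (√387 − √279) = 0.120 × (19.6723 − 16.7033) = 0.120 × 2.9690 = 0.3563 W/m².
CCl₄: Δ = 99 − 1 = 98 ppt = 0.098 ppb; ΔF = 0.17 × 0.098 = 0.0167 W/m².
Total ΔF = 3.5381 + 0.3563 + 0.0167 = 3.9111 W/m².
ΔT = λ ΔF = 0.71 × 3.91 = 2.7761 K.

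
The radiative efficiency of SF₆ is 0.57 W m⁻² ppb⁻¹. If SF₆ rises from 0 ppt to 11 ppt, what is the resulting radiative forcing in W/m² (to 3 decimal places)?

SF₆: Δ = 11 − 0 = 11 ppt = 0.011 ppb; ΔF = 0.57 × 0.011 = 0.0063 W/m².

ΔF = 0.006 W/m²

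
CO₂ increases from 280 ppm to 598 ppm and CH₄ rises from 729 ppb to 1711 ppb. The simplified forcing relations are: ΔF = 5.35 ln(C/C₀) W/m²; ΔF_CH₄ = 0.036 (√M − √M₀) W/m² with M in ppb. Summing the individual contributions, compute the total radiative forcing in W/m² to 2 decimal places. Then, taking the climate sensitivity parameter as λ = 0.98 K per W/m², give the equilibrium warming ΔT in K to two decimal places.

ΔF = 4.58 W/m²; ΔT = 4.49 K

CO₂: 5.35 × ln(598/280) = 5.35 × ln(2.13571) = 5.35 × 0.75880 = 4.0596 W/m².
CH₄: 0.036 × (√1711 − √729) = 0.036 × (41.3642 − 27.0000) = 0.036 × 14.3642 = 0.5171 W/m².
Total ΔF = 4.0596 + 0.5171 = 4.5767 W/m².
ΔT = λ ΔF = 0.98 × 4.58 = 4.4884 K.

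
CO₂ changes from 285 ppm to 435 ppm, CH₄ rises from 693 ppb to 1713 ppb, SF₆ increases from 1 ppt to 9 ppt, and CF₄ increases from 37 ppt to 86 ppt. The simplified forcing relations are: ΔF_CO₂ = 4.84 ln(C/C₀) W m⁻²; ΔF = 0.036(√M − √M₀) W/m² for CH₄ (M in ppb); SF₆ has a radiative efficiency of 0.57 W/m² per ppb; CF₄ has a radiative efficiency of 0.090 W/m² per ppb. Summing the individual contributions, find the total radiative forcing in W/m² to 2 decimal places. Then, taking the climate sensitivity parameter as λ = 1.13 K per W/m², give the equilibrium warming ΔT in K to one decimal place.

CO₂: 4.84 × ln(435/285) = 4.84 × ln(1.52632) = 4.84 × 0.42286 = 2.0466 W/m².
CH₄: 0.036 × (√1713 − √693) = 0.036 × (41.3884 − 26.3249) = 0.036 × 15.0635 = 0.5423 W/m².
SF₆: Δ = 9 − 1 = 8 ppt = 0.008 ppb; ΔF = 0.57 × 0.008 = 0.0046 W/m².
CF₄: Δ = 86 − 37 = 49 ppt = 0.049 ppb; ΔF = 0.090 × 0.049 = 0.0044 W/m².
Total ΔF = 2.0466 + 0.5423 + 0.0046 + 0.0044 = 2.5979 W/m².
ΔT = λ ΔF = 1.13 × 2.60 = 2.9380 K.

ΔF = 2.60 W/m²; ΔT = 2.9 K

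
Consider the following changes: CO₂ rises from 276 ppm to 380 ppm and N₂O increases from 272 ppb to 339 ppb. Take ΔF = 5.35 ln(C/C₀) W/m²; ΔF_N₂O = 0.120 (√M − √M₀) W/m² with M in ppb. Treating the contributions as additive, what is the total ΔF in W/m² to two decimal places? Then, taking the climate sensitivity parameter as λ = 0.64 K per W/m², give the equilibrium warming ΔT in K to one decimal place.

ΔF = 1.94 W/m²; ΔT = 1.2 K

CO₂: 5.35 × ln(380/276) = 5.35 × ln(1.37681) = 5.35 × 0.31977 = 1.7108 W/m².
N₂O: 0.120 × (√339 − √272) = 0.120 × (18.4120 − 16.4924) = 0.120 × 1.9196 = 0.2304 W/m².
Total ΔF = 1.7108 + 0.2304 = 1.9412 W/m².
ΔT = λ ΔF = 0.64 × 1.94 = 1.2416 K.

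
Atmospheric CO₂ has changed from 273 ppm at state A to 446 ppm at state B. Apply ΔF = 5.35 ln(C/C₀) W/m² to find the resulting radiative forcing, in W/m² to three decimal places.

ΔF = 2.626 W/m²

CO₂: 5.35 × ln(446/273) = 5.35 × ln(1.63370) = 5.35 × 0.49085 = 2.6260 W/m².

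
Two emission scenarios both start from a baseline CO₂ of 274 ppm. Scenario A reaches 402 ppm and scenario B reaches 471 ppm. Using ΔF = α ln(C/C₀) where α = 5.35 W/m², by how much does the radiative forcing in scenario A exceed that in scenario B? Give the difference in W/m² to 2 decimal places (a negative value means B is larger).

ΔF_A = 5.35 ln(402/274) = 5.35 × 0.38332 = 2.0508 W/m².
ΔF_B = 5.35 ln(471/274) = 5.35 × 0.54173 = 2.8983 W/m².
Difference: 2.0508 − 2.8983 = -0.8475 W/m².

ΔF_A − ΔF_B = -0.85 W/m²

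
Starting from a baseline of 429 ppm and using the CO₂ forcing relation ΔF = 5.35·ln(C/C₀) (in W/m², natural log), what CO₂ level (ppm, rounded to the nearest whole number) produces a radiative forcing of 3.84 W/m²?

Set 5.35 ln(C/429) = 3.84, so ln(C/429) = 3.84/5.35 = 0.71776.
Then C/429 = e^0.71776 = 2.04984, giving C = 429 × 2.04984 = 879.38 ppm.

C ≈ 879 ppm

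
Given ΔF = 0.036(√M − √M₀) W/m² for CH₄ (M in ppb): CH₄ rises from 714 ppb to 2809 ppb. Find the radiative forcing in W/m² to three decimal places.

CH₄: 0.036 × (√2809 − √714) = 0.036 × (53.0000 − 26.7208) = 0.036 × 26.2792 = 0.9461 W/m².

ΔF = 0.946 W/m²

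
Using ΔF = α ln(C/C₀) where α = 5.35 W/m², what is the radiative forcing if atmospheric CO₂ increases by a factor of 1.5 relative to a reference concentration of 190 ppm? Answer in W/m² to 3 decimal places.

ΔF = 2.169 W/m²

ΔF = 5.35 × ln(1.5) = 5.35 × 0.40547 = 2.1693 W/m².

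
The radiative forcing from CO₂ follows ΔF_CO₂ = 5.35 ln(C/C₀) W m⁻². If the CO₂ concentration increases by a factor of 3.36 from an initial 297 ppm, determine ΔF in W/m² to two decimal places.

Because the forcing depends only on the ratio C/C₀, the initial concentration does not enter.
ΔF = 5.35 × ln(3.36) = 5.35 × 1.21194 = 6.4839 W/m².

ΔF = 6.48 W/m²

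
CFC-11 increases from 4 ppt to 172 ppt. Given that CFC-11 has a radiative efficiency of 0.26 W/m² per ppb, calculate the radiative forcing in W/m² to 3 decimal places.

ΔF = 0.044 W/m²

CFC-11: Δ = 172 − 4 = 168 ppt = 0.168 ppb; ΔF = 0.26 × 0.168 = 0.0437 W/m².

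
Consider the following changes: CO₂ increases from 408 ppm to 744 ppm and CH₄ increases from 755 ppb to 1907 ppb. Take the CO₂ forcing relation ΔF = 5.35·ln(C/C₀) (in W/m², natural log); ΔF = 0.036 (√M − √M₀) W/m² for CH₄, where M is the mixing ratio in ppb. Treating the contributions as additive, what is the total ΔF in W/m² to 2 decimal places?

CO₂: 5.35 × ln(744/408) = 5.35 × ln(1.82353) = 5.35 × 0.60077 = 3.2141 W/m².
CH₄: 0.036 × (√1907 − √755) = 0.036 × (43.6692 − 27.4773) = 0.036 × 16.1919 = 0.5829 W/m².
Total ΔF = 3.2141 + 0.5829 = 3.7970 W/m².

ΔF = 3.80 W/m²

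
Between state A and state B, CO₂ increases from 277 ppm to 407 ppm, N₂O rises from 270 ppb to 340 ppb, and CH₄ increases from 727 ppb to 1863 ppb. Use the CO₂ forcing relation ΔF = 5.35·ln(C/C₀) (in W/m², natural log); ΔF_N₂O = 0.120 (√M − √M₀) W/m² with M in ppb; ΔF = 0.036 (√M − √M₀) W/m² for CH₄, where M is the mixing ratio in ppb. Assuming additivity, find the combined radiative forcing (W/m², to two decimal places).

ΔF = 2.88 W/m²

CO₂: 5.35 × ln(407/277) = 5.35 × ln(1.46931) = 5.35 × 0.38479 = 2.0586 W/m².
N₂O: 0.120 × (√340 − √270) = 0.120 × (18.4391 − 16.4317) = 0.120 × 2.0074 = 0.2409 W/m².
CH₄: 0.036 × (√1863 − √727) = 0.036 × (43.1625 − 26.9629) = 0.036 × 16.1996 = 0.5832 W/m².
Total ΔF = 2.0586 + 0.2409 + 0.5832 = 2.8827 W/m².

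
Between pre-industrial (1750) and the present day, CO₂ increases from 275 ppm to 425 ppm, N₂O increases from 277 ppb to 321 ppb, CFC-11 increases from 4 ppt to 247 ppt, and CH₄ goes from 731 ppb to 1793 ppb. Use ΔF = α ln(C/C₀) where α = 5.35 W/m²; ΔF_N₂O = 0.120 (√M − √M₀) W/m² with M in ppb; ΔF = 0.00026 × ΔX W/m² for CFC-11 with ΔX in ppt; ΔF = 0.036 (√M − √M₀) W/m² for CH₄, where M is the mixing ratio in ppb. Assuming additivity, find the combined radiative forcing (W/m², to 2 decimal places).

CO₂: 5.35 × ln(425/275) = 5.35 × ln(1.54545) = 5.35 × 0.43532 = 2.3290 W/m².
N₂O: 0.120 × (√321 − √277) = 0.120 × (17.9165 − 16.6433) = 0.120 × 1.2732 = 0.1528 W/m².
CFC-11: ΔF = 0.00026 × (247 − 4) = 0.00026 × 243 = 0.0632 W/m².
CH₄: 0.036 × (√1793 − √731) = 0.036 × (42.3438 − 27.0370) = 0.036 × 15.3068 = 0.5510 W/m².
Total ΔF = 2.3290 + 0.1528 + 0.0632 + 0.5510 = 3.0960 W/m².

ΔF = 3.10 W/m²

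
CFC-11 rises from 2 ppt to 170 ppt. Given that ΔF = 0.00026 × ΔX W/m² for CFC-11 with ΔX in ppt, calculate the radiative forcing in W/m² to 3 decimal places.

CFC-11: ΔF = 0.00026 × (170 − 2) = 0.00026 × 168 = 0.0437 W/m².

ΔF = 0.044 W/m²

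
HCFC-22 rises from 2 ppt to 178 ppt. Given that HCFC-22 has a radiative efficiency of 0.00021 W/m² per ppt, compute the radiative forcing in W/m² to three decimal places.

ΔF = 0.037 W/m²

HCFC-22: ΔF = 0.00021 × (178 − 2) = 0.00021 × 176 = 0.0370 W/m².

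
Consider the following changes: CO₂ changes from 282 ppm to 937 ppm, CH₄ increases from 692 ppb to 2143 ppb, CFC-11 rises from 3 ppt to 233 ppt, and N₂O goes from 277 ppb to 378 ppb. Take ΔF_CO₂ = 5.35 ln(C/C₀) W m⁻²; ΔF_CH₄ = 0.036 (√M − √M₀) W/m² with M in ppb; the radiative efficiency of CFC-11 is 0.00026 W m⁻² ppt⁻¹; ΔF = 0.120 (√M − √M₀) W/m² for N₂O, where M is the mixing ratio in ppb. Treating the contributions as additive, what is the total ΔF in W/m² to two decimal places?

CO₂: 5.35 × ln(937/282) = 5.35 × ln(3.32270) = 5.35 × 1.20078 = 6.4242 W/m².
CH₄: 0.036 × (√2143 − √692) = 0.036 × (46.2925 − 26.3059) = 0.036 × 19.9866 = 0.7195 W/m².
CFC-11: ΔF = 0.00026 × (233 − 3) = 0.00026 × 230 = 0.0598 W/m².
N₂O: 0.120 × (√378 − √277) = 0.120 × (19.4422 − 16.6433) = 0.120 × 2.7989 = 0.3359 W/m².
Total ΔF = 6.4242 + 0.7195 + 0.0598 + 0.3359 = 7.5394 W/m².

ΔF = 7.54 W/m²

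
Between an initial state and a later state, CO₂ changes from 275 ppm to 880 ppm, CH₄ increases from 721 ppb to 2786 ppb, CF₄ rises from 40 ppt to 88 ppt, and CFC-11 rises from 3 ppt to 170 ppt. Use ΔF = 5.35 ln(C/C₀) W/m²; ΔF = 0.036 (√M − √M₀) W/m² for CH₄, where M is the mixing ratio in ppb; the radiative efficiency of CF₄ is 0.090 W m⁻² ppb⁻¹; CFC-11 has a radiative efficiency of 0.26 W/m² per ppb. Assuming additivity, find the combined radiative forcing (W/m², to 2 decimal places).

CO₂: 5.35 × ln(880/275) = 5.35 × ln(3.20000) = 5.35 × 1.16315 = 6.2229 W/m².
CH₄: 0.036 × (√2786 − √721) = 0.036 × (52.7826 − 26.8514) = 0.036 × 25.9312 = 0.9335 W/m².
CF₄: Δ = 88 − 40 = 48 ppt = 0.048 ppb; ΔF = 0.090 × 0.048 = 0.0043 W/m².
CFC-11: Δ = 170 − 3 = 167 ppt = 0.167 ppb; ΔF = 0.26 × 0.167 = 0.0434 W/m².
Total ΔF = 6.2229 + 0.9335 + 0.0043 + 0.0434 = 7.2041 W/m².

ΔF = 7.20 W/m²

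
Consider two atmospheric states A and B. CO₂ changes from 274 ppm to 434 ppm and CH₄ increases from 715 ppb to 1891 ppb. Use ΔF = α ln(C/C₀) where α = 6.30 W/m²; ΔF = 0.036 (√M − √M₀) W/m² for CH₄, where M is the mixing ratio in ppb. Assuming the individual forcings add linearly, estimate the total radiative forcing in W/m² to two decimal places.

CO₂: 6.30 × ln(434/274) = 6.30 × ln(1.58394) = 6.30 × 0.45992 = 2.8975 W/m².
CH₄: 0.036 × (√1891 − √715) = 0.036 × (43.4856 − 26.7395) = 0.036 × 16.7461 = 0.6029 W/m².
Total ΔF = 2.8975 + 0.6029 = 3.5004 W/m².

ΔF = 3.50 W/m²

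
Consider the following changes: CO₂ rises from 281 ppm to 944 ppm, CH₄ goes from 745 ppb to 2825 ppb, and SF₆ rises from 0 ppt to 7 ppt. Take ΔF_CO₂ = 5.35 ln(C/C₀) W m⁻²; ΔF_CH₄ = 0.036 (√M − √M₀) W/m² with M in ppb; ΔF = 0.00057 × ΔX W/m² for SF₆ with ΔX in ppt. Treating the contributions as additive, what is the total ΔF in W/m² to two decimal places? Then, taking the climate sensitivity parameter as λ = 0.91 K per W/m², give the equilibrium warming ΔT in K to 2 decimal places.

CO₂: 5.35 × ln(944/281) = 5.35 × ln(3.35943) = 5.35 × 1.21177 = 6.4830 W/m².
CH₄: 0.036 × (√2825 − √745) = 0.036 × (53.1507 − 27.2947) = 0.036 × 25.8560 = 0.9308 W/m².
SF₆: ΔF = 0.00057 × (7 − 0) = 0.00057 × 7 = 0.0040 W/m².
Total ΔF = 6.4830 + 0.9308 + 0.0040 = 7.4178 W/m².
ΔT = λ ΔF = 0.91 × 7.42 = 6.7522 K.

ΔF = 7.42 W/m²; ΔT = 6.75 K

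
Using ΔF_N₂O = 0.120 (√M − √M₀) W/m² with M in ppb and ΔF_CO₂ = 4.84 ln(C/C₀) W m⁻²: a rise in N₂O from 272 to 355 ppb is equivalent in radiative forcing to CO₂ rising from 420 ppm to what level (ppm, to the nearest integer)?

C ≈ 445 ppm

N₂O forcing: 0.120 × (√355 − √272) = 0.120 × (18.8414 − 16.4924) = 0.120 × 2.3490 = 0.28188 W/m².
Set 4.84 ln(C/420) = 0.28188: ln(C/420) = 0.28188/4.84 = 0.05824, so C = 420 × e^0.05824 = 420 × 1.05997 = 445.19 ppm.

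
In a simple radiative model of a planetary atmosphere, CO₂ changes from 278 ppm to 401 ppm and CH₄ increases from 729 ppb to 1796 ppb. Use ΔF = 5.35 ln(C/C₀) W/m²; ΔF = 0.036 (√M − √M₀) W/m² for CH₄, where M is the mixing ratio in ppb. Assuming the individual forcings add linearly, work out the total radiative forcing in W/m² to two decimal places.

ΔF = 2.51 W/m²

CO₂: 5.35 × ln(401/278) = 5.35 × ln(1.44245) = 5.35 × 0.36634 = 1.9599 W/m².
CH₄: 0.036 × (√1796 − √729) = 0.036 × (42.3792 − 27.0000) = 0.036 × 15.3792 = 0.5537 W/m².
Total ΔF = 1.9599 + 0.5537 = 2.5136 W/m².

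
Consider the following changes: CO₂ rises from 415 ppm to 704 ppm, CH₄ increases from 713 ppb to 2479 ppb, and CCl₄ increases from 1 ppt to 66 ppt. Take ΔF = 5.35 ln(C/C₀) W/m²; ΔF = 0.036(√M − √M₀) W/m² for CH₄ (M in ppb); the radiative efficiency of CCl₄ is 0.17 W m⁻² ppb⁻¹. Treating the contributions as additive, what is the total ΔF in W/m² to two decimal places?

CO₂: 5.35 × ln(704/415) = 5.35 × ln(1.69639) = 5.35 × 0.52850 = 2.8275 W/m².
CH₄: 0.036 × (√2479 − √713) = 0.036 × (49.7896 − 26.7021) = 0.036 × 23.0875 = 0.8312 W/m².
CCl₄: Δ = 66 − 1 = 65 ppt = 0.065 ppb; ΔF = 0.17 × 0.065 = 0.0111 W/m².
Total ΔF = 2.8275 + 0.8312 + 0.0111 = 3.6698 W/m².

ΔF = 3.67 W/m²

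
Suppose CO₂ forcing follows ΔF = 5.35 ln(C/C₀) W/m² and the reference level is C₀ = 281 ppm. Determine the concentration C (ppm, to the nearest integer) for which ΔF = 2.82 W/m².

C ≈ 476 ppm

Set 5.35 ln(C/281) = 2.82, so ln(C/281) = 2.82/5.35 = 0.52710.
Then C/281 = e^0.52710 = 1.69401, giving C = 281 × 1.69401 = 476.02 ppm.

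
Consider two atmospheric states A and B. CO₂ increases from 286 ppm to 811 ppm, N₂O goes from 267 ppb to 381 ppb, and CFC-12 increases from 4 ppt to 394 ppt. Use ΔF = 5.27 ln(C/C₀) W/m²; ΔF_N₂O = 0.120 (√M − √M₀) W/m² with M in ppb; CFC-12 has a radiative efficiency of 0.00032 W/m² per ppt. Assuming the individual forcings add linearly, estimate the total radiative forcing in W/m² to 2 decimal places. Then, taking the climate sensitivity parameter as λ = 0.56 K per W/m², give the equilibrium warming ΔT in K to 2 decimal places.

CO₂: 5.27 × ln(811/286) = 5.27 × ln(2.83566) = 5.27 × 1.04227 = 5.4928 W/m².
N₂O: 0.120 × (√381 − √267) = 0.120 × (19.5192 − 16.3401) = 0.120 × 3.1791 = 0.3815 W/m².
CFC-12: ΔF = 0.00032 × (394 − 4) = 0.00032 × 390 = 0.1248 W/m².
Total ΔF = 5.4928 + 0.3815 + 0.1248 = 5.9991 W/m².
ΔT = λ ΔF = 0.56 × 6.00 = 3.3600 K.

ΔF = 6.00 W/m²; ΔT = 3.36 K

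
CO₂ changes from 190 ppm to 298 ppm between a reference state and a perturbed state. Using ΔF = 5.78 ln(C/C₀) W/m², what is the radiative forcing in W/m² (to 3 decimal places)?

CO₂: 5.78 × ln(298/190) = 5.78 × ln(1.56842) = 5.78 × 0.45007 = 2.6014 W/m².

ΔF = 2.601 W/m²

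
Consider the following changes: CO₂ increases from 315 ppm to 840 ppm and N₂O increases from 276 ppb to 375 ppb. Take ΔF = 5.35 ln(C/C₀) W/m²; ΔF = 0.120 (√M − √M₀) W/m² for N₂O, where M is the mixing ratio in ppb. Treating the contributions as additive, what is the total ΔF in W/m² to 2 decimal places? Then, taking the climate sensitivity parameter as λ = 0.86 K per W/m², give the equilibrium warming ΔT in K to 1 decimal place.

ΔF = 5.58 W/m²; ΔT = 4.8 K

CO₂: 5.35 × ln(840/315) = 5.35 × ln(2.66667) = 5.35 × 0.98083 = 5.2474 W/m².
N₂O: 0.120 × (√375 − √276) = 0.120 × (19.3649 − 16.6132) = 0.120 × 2.7517 = 0.3302 W/m².
Total ΔF = 5.2474 + 0.3302 = 5.5776 W/m².
ΔT = λ ΔF = 0.86 × 5.58 = 4.7988 K.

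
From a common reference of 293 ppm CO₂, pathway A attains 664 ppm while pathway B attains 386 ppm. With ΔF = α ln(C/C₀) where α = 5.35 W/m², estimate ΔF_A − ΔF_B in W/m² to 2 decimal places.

ΔF_A = 5.35 ln(664/293) = 5.35 × 0.81811 = 4.3769 W/m².
ΔF_B = 5.35 ln(386/293) = 5.35 × 0.27566 = 1.4748 W/m².
Difference: 4.3769 − 1.4748 = 2.9021 W/m².
(Equivalently, ΔF_A − ΔF_B = 5.35 ln(664/386) = 5.35 × 0.54244 = 2.9021 W/m².)

ΔF_A − ΔF_B = 2.90 W/m²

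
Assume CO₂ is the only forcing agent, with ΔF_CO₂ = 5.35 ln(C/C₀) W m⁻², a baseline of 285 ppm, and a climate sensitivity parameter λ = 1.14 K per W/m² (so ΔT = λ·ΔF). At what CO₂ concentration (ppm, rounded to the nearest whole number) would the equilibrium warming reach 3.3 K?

C ≈ 490 ppm

Required forcing: ΔF = ΔT/λ = 3.3/1.14 = 2.8947 W/m².
Then ln(C/285) = ΔF/5.35 = 2.8947/5.35 = 0.54107.
So C = 285 × e^0.54107 = 285 × 1.71784 = 489.58 ppm.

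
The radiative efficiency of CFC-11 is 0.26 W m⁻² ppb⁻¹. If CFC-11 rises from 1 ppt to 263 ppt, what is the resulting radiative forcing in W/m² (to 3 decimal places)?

ΔF = 0.068 W/m²

CFC-11: Δ = 263 − 1 = 262 ppt = 0.262 ppb; ΔF = 0.26 × 0.262 = 0.0681 W/m².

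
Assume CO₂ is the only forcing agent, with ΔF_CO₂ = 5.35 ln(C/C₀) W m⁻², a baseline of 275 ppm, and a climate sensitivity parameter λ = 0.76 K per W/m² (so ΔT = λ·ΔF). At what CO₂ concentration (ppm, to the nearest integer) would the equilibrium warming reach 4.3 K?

Required forcing: ΔF = ΔT/λ = 4.3/0.76 = 5.6579 W/m².
Then ln(C/275) = ΔF/5.35 = 5.6579/5.35 = 1.05755.
So C = 275 × e^1.05755 = 275 × 2.87931 = 791.81 ppm.

C ≈ 792 ppm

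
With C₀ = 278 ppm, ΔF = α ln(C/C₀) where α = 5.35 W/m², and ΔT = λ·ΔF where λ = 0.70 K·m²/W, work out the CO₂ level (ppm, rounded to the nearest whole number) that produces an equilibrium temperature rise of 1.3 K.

C ≈ 393 ppm

Required forcing: ΔF = ΔT/λ = 1.3/0.70 = 1.8571 W/m².
Then ln(C/278) = ΔF/5.35 = 1.8571/5.35 = 0.34712.
So C = 278 × e^0.34712 = 278 × 1.41499 = 393.37 ppm.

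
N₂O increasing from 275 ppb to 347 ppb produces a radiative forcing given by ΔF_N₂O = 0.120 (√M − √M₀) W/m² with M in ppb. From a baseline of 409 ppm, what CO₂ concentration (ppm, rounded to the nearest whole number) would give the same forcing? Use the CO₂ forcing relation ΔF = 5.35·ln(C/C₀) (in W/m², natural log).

N₂O forcing: 0.120 × (√347 − √275) = 0.120 × (18.6279 − 16.5831) = 0.120 × 2.0448 = 0.24538 W/m².
Set 5.35 ln(C/409) = 0.24538: ln(C/409) = 0.24538/5.35 = 0.04587, so C = 409 × e^0.04587 = 409 × 1.04694 = 428.20 ppm.

C ≈ 428 ppm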